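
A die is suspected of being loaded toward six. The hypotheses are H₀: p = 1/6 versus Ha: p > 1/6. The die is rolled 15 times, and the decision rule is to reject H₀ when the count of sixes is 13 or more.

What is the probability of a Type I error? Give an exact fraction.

The Type I error probability is α = P(X ≥ 13) computed under H₀, where X ~ Binomial(15, 1/6).
Summing C(15,j)(1/6)^j(5/6)^{15−j} for j = 13,…,15 gives 2701/470184984576.

2701/470184984576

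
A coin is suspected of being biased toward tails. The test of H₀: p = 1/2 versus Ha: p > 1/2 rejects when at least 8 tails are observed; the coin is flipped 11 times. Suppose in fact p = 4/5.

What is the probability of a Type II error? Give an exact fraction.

12589/78125

Under the alternative p = 4/5, K ~ Binomial(11, 4/5); β is the probability the test does not reject, P(K < 8).
Adding the binomial probabilities P(K=0)+…+P(K=7) at p = 4/5 gives 12589/78125.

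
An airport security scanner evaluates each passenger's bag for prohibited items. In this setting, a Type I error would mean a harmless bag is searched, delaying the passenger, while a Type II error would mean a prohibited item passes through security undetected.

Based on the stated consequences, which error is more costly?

The Type II consequence (a prohibited item passes through security undetected) is more severe than the Type I consequence (a harmless bag is searched, delaying the passenger).

Type II error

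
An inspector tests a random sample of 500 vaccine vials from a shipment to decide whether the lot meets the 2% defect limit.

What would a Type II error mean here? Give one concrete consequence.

With the conventional null hypothesis that the lot's defect rate is 2% (within specification):
A Type II error is failing to reject H₀ when H₀ is false.
Here that means accepting the lot and shipping it when actually the lot's defect rate exceeds 2%.

A Type II error would mean concluding that the lot's defect rate is 2% (within specification) (or at least failing to establish that the lot's defect rate exceeds 2%) when in fact the lot's defect rate exceeds 2%. Consequence: a defective lot is shipped to customers.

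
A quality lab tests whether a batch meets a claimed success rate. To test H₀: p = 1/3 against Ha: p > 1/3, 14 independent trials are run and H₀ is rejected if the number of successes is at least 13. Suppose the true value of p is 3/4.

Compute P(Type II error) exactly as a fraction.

241331965/268435456

Under the alternative p = 3/4, S ~ Binomial(14, 3/4); β is the probability the test does not reject, P(S < 13).
Adding the binomial probabilities P(S=0)+…+P(S=12) at p = 3/4 gives 241331965/268435456.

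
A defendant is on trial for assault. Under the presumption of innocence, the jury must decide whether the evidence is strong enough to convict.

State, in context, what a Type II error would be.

A Type II error would mean concluding that the defendant is innocent (or at least failing to establish that the defendant is guilty) when in fact the defendant is guilty.

With the conventional null hypothesis that the defendant is innocent:
A Type II error is failing to reject H₀ when H₀ is false.
Here that means acquitting the defendant when actually the defendant is guilty.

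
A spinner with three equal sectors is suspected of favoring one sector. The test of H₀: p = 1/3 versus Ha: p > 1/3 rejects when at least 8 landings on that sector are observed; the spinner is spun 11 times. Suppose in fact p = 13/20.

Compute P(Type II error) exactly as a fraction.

2941183244209/5120000000000

Under the alternative p = 13/20, Y ~ Binomial(11, 13/20); β is the probability the test does not reject, P(Y < 8).
Equivalently, β = 1 − P(Y ≥ 8) = 2941183244209/5120000000000.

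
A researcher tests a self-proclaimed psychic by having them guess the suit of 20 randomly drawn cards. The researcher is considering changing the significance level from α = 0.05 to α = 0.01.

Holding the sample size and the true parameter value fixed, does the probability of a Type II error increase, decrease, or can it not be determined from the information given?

It increases.

Lowering α raises the bar for rejection; under Ha, the test now fails to reject on outcomes it previously would have rejected.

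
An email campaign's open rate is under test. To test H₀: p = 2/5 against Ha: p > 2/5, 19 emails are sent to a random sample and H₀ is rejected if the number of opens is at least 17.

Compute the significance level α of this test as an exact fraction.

α = P(reject H₀ | H₀ true) = P(X ≥ 17 | p = 2/5), with X ~ Binomial(19, 2/5).
Adding the binomial terms for j = 17 through 19 with p = 2/5 yields 217186304/19073486328125.

217186304/19073486328125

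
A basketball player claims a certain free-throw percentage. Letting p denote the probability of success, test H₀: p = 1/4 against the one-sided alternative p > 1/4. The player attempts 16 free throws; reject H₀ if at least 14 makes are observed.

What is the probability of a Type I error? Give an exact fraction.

1129/4294967296

The Type I error probability is α = P(X ≥ 14) computed under H₀, where X ~ Binomial(16, 1/4).
Summing C(16,j)(1/4)^j(3/4)^{16−j} for j = 14,…,16 gives 1129/4294967296.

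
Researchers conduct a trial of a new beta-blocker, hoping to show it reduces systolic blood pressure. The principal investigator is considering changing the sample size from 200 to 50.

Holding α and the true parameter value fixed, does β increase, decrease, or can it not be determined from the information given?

It increases.

A smaller sample increases the standard error, so the sampling distributions under H₀ and Ha overlap more.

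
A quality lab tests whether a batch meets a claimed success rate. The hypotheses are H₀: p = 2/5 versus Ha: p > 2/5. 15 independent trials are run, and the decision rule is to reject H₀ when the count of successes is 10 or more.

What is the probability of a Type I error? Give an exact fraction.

Under H₀, Y ~ Binomial(15, 2/5), and α = P(Y ≥ 10).
Adding the binomial terms for j = 10 through 15 with p = 2/5 yields 1032510464/30517578125.

1032510464/30517578125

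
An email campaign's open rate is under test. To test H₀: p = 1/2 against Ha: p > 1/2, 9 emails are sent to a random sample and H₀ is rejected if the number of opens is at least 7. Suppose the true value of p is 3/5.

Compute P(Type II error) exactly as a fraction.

β = P(fail to reject H₀ | Ha true) = P(S ≤ 6 | p = 3/5), S ~ Binomial(9, 3/5).
Equivalently, β = 1 − P(S ≥ 7) = 1500416/1953125.

1500416/1953125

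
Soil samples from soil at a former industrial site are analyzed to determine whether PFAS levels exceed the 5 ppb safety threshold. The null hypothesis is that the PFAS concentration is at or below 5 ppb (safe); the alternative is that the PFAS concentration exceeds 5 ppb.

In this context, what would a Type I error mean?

A Type I error would mean concluding that the PFAS concentration exceeds 5 ppb when in fact the PFAS concentration is at or below 5 ppb (safe).

A Type I error is rejecting H₀ when H₀ is true.
Here that means declaring the site contaminated and ordering remediation when actually the PFAS concentration is at or below 5 ppb (safe).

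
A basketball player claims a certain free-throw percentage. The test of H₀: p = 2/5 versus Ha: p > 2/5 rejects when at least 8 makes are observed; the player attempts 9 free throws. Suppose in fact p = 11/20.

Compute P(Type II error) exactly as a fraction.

A Type II error is failing to reject when Ha holds: with p = 11/20, β = P(Y ≤ 7).
Summing C(9,j)·(11/20)^j·(9/20)^{9-j} for j = 0..7 gives 123069745737/128000000000.

123069745737/128000000000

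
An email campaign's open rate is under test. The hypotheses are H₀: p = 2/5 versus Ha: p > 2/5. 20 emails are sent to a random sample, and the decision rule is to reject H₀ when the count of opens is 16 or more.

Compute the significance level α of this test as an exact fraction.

30234443776/95367431640625

α = P(reject H₀ | H₀ true) = P(K ≥ 16 | p = 2/5), with K ~ Binomial(20, 2/5).
Adding the binomial terms for j = 16 through 20 with p = 2/5 yields 30234443776/95367431640625.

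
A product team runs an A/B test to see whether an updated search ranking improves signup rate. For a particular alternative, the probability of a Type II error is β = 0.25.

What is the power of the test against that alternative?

0.75

Power = 1 − β = 1 − 0.25 = 0.75.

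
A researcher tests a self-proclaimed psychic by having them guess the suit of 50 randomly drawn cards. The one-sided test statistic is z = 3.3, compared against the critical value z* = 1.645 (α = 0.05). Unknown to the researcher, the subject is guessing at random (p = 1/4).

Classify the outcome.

Type I error

The conventional null hypothesis is that the subject is guessing at random (p = 1/4).
Since z = 3.3 > z* = 1.645, H₀ is rejected.
H₀ is true (actually the subject is guessing at random (p = 1/4)).
Rejecting a true H₀ is a Type I error.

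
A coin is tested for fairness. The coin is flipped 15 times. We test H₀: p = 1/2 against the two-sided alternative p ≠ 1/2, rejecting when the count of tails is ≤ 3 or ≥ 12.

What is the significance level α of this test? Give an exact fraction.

9/256

The significance level is the null-hypothesis probability of the rejection region {≤3} ∪ {≥12}.
Each tail has probability (1 + 15 + 105 + 455)/32768; doubling gives α = 1152/32768 = 9/256.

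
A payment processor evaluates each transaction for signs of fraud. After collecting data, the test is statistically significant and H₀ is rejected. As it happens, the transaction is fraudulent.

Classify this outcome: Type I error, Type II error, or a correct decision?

No error (correct decision).

The conventional null hypothesis here is that the transaction is legitimate.
The test rejected a false H₀ — the decision matches the true state.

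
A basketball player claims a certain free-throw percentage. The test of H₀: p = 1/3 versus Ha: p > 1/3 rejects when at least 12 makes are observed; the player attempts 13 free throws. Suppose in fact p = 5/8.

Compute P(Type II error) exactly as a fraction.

134753406597/137438953472

Under the alternative p = 5/8, K ~ Binomial(13, 5/8); β is the probability the test does not reject, P(K < 12).
Equivalently, β = 1 − P(K ≥ 12) = 134753406597/137438953472.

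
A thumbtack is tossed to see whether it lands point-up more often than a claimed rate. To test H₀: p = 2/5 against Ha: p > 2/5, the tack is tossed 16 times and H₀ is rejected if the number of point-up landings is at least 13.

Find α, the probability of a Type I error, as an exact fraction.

28639232/30517578125

The Type I error probability is α = P(X ≥ 13) computed under H₀, where X ~ Binomial(16, 2/5).
Summing C(16,j)(2/5)^j(3/5)^{16−j} for j = 13,…,16 gives 28639232/30517578125.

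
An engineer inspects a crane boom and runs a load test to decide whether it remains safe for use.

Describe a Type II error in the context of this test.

With the conventional null hypothesis that the structure meets the required load capacity (safe):
A Type II error is failing to reject H₀ when H₀ is false.
Here that means keeping the structure open when actually the structure is structurally deficient.

A Type II error would mean concluding that the structure meets the required load capacity (safe) (or at least failing to establish that the structure is structurally deficient) when in fact the structure is structurally deficient.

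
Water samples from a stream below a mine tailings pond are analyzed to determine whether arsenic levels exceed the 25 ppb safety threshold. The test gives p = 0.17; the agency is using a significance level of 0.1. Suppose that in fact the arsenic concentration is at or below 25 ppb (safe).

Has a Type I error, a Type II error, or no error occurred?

The conventional null hypothesis is that the arsenic concentration is at or below 25 ppb (safe).
Since p = 0.17 ≥ α = 0.1, H₀ is not rejected.
H₀ is true (actually the arsenic concentration is at or below 25 ppb (safe)).
The decision matches the true state — no error.

Neither — the decision is correct.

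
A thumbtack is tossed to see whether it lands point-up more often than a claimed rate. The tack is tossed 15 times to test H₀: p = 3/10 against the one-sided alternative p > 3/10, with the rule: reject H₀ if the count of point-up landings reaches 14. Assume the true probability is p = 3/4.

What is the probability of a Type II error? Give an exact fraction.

493824191/536870912

A Type II error is failing to reject when Ha holds: with p = 3/4, β = P(Y ≤ 13).
Equivalently, β = 1 − P(Y ≥ 14) = 493824191/536870912.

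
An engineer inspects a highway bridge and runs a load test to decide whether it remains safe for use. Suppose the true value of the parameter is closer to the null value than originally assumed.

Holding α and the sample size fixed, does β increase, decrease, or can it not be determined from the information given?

When the true parameter is near the null value, the test has a harder time distinguishing Ha from H₀.

It increases.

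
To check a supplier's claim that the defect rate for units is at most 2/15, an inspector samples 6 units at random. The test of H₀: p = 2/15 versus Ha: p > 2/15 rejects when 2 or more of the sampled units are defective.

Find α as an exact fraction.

Under H₀, X ~ Binomial(6, 2/15); the Type I error rate is P(X ≥ 2).
Computing the lower-tail complement: 1 − 371293/455625 = 84332/455625.

84332/455625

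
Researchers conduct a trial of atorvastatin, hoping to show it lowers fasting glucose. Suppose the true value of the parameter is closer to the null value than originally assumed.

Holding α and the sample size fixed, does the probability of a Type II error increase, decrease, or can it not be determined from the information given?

It increases.

When the true parameter is near the null value, the test has a harder time distinguishing Ha from H₀.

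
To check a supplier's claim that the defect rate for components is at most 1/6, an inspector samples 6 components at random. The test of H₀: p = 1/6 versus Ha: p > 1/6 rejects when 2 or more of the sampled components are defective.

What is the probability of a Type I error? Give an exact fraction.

α = P(reject H₀ | H₀ true) = P(K ≥ 2 | p = 1/6), K ~ Binomial(6, 1/6).
α = 1 − P(K ≤ 1) = 1 − 34375/46656 = 12281/46656.

12281/46656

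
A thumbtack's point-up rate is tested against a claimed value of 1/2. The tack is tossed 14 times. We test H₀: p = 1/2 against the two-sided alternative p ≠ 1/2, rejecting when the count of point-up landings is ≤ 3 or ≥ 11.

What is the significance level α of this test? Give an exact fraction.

235/4096

The significance level is the null-hypothesis probability of the rejection region {≤3} ∪ {≥11}.
By symmetry, α = 2·P(S ≤ 3) = 2·(1 + 14 + 91 + 364)/16384 = 940/16384 = 235/4096.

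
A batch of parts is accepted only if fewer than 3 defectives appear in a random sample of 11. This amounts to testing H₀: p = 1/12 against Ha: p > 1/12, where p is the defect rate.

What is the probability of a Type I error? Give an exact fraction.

1581403943/27518828544

The significance level is the probability, assuming p = 1/12, of seeing 3 or more defectives in 11 draws.
α = 1 − P(Y ≤ 2) = 1 − 25937424601/27518828544 = 1581403943/27518828544.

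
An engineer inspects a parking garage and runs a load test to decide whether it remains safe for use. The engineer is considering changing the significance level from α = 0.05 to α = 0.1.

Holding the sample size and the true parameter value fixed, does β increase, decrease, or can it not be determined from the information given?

Relaxing α lowers the evidence threshold; under Ha, outcomes that previously fell short now trigger rejection.

It decreases.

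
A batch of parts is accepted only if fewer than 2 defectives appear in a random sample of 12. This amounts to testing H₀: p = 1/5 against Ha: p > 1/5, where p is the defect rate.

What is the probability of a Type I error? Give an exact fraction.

177031761/244140625

α = P(reject H₀ | H₀ true) = P(X ≥ 2 | p = 1/5), X ~ Binomial(12, 1/5).
α = 1 − P(X ≤ 1) = 1 − 67108864/244140625 = 177031761/244140625.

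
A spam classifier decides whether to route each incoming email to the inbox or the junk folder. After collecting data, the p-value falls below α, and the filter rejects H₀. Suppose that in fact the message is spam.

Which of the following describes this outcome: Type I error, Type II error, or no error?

Neither — the decision is correct.

The conventional null hypothesis here is that the message is legitimate (not spam).
The test rejected a false H₀ — the decision matches the true state.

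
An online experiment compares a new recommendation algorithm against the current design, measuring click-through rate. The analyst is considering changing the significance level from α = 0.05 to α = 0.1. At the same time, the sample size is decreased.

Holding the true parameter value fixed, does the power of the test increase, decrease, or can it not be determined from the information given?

The first change alone would make β decrease; the second alone would make β increase. Which effect dominates depends on the magnitudes, which are not given.
Since power = 1 − β, the effect on power is likewise indeterminate.

Cannot be determined from the information given.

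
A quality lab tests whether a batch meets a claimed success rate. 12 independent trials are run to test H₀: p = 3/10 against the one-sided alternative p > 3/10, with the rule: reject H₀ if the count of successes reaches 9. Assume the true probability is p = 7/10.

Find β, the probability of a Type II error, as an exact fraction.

Under the alternative p = 7/10, X ~ Binomial(12, 7/10); β is the probability the test does not reject, P(X < 9).
Summing C(12,j)·(7/10)^j·(3/10)^{12-j} for j = 0..8 gives 101496845313/200000000000.

101496845313/200000000000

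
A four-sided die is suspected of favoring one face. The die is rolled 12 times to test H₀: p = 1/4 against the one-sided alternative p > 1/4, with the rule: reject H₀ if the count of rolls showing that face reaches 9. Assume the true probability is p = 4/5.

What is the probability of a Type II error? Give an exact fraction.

10030813/48828125

A Type II error is failing to reject when Ha holds: with p = 4/5, β = P(K ≤ 8).
Summing C(12,j)·(4/5)^j·(1/5)^{12-j} for j = 0..8 gives 10030813/48828125.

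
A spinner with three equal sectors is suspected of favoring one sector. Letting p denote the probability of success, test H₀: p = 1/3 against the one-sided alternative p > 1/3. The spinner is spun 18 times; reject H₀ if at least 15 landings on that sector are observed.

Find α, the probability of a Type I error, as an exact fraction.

7177/387420489

α = P(reject H₀ | H₀ true) = P(S ≥ 15 | p = 1/3), with S ~ Binomial(18, 1/3).
Summing C(18,j)(1/3)^j(2/3)^{18−j} for j = 15,…,18 gives 7177/387420489.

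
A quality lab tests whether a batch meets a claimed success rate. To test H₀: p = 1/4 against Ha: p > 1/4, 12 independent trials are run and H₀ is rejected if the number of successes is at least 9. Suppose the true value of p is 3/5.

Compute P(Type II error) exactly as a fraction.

37825328/48828125

A Type II error is failing to reject when Ha holds: with p = 3/5, β = P(K ≤ 8).
Equivalently, β = 1 − P(K ≥ 9) = 37825328/48828125.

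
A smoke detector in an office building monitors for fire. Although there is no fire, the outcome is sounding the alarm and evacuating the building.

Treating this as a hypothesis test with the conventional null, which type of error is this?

The null hypothesis here is that there is no fire.
'Sounding the alarm and evacuating the building' corresponds to rejecting H₀.
H₀ was rejected but H₀ is true — a Type I error (false positive).

Type I error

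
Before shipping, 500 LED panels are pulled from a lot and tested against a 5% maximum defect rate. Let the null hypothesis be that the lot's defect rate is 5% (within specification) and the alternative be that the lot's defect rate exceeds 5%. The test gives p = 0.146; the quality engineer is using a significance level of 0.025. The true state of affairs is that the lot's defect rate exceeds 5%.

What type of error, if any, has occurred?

Since p = 0.146 ≥ α = 0.025, H₀ is not rejected.
H₀ is false (actually the lot's defect rate exceeds 5%).
Failing to reject a false H₀ is a Type II error.

Type II error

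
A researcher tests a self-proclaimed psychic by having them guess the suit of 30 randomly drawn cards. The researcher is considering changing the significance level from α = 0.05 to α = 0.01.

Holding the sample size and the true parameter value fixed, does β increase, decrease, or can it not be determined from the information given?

It increases.

Lowering α raises the bar for rejection; under Ha, the test now fails to reject on outcomes it previously would have rejected.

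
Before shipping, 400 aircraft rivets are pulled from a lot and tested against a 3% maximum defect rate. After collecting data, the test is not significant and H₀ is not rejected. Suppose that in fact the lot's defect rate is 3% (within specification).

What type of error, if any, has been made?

Neither — the decision is correct.

The conventional null hypothesis here is that the lot's defect rate is 3% (within specification).
The test retained a true H₀ — the decision matches the true state.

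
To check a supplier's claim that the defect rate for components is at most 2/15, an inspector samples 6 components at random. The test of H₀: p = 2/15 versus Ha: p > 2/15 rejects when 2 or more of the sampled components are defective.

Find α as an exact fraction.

84332/455625

α = P(reject H₀ | H₀ true) = P(X ≥ 2 | p = 2/15), X ~ Binomial(6, 2/15).
Computing the lower-tail complement: 1 − 371293/455625 = 84332/455625.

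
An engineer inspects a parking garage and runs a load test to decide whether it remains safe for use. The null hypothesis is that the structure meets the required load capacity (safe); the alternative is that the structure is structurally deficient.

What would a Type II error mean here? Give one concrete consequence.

A Type II error would mean concluding that the structure meets the required load capacity (safe) (or at least failing to establish that the structure is structurally deficient) when in fact the structure is structurally deficient. Consequence: a deficient structure remains in service and may fail under load.

A Type II error is failing to reject H₀ when H₀ is false.
Here that means keeping the structure open when actually the structure is structurally deficient.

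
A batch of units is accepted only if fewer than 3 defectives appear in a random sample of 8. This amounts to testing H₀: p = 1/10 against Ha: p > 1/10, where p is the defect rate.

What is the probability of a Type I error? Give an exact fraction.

Under H₀, K ~ Binomial(8, 1/10); the Type I error rate is P(K ≥ 3).
Via the complement, α = 1 − Σ_{j=0}^{2} C(8,j)(1/10)^j(9/10)^{8-j} = 3809179/100000000.

3809179/100000000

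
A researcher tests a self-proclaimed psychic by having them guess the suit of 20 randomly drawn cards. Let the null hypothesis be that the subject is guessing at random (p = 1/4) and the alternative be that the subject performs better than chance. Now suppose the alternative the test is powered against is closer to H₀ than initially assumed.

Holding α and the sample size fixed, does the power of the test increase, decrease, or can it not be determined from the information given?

A smaller departure from H₀ means the test statistic under Ha is distributed closer to where it would be under H₀; rejection becomes less likely.
Since power = 1 − β and β increases, power decreases.

It decreases.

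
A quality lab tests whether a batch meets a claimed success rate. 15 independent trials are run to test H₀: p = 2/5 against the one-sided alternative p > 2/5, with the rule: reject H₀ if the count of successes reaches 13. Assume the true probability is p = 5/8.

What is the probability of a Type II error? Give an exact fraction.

A Type II error is failing to reject when Ha holds: with p = 5/8, β = P(K ≤ 12).
Equivalently, β = 1 − P(K ≥ 13) = 33725631854457/35184372088832.

33725631854457/35184372088832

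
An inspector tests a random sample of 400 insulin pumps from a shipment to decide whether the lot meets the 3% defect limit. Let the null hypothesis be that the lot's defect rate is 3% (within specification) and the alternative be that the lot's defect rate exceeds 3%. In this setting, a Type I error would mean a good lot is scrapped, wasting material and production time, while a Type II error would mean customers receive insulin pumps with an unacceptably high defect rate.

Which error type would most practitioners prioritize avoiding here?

Type II error

The Type II consequence (customers receive insulin pumps with an unacceptably high defect rate) is more severe than the Type I consequence (a good lot is scrapped, wasting material and production time).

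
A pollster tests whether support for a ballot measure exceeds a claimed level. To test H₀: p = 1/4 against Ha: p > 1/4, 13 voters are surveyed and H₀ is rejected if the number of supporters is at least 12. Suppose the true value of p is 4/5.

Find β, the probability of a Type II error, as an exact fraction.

935490453/1220703125

Under the alternative p = 4/5, Y ~ Binomial(13, 4/5); β is the probability the test does not reject, P(Y < 12).
Equivalently, β = 1 − P(Y ≥ 12) = 935490453/1220703125.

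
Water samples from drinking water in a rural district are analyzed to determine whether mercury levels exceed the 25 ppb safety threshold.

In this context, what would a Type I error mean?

A Type I error would mean concluding that the mercury concentration exceeds 25 ppb when in fact the mercury concentration is at or below 25 ppb (safe).

With the conventional null hypothesis that the mercury concentration is at or below 25 ppb (safe):
A Type I error is rejecting H₀ when H₀ is true.
Here that means declaring the site contaminated and ordering remediation when actually the mercury concentration is at or below 25 ppb (safe).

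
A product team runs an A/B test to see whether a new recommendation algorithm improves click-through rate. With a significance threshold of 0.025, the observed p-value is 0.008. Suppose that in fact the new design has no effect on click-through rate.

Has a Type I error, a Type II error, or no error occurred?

The conventional null hypothesis is that the new design has no effect on click-through rate.
Since p = 0.008 < α = 0.025, H₀ is rejected.
H₀ is true (actually the new design has no effect on click-through rate).
Rejecting a true H₀ is a Type I error.

Type I error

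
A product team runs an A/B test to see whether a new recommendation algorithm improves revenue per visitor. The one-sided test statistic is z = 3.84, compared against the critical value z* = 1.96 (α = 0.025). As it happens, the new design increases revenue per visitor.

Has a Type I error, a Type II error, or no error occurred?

Neither — the decision is correct.

The conventional null hypothesis is that the new design has no effect on revenue per visitor.
Since z = 3.84 > z* = 1.96, H₀ is rejected.
H₀ is false (actually the new design increases revenue per visitor).
The decision matches the true state — no error.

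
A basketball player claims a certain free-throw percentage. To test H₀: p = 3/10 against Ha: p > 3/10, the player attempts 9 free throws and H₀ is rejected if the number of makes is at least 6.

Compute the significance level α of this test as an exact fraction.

12647421/500000000

Under H₀, S ~ Binomial(9, 3/10), and α = P(S ≥ 6).
Summing C(9,j)(3/10)^j(7/10)^{9−j} for j = 6,…,9 gives 12647421/500000000.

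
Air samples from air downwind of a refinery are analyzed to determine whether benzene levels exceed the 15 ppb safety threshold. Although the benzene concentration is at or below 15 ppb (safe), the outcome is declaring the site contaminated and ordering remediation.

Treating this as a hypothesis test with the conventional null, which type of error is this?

Type I error

The null hypothesis here is that the benzene concentration is at or below 15 ppb (safe).
'Declaring the site contaminated and ordering remediation' corresponds to rejecting H₀.
H₀ was rejected but H₀ is true — a Type I error (false positive).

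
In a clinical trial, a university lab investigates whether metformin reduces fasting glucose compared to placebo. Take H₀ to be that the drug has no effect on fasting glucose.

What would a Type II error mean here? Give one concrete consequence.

A Type II error is failing to reject H₀ when H₀ is false.
Here that means concluding there is insufficient evidence that the drug works when actually the drug reduces fasting glucose.

A Type II error would mean concluding that the drug has no effect on fasting glucose (or at least failing to establish that the drug reduces fasting glucose) when in fact the drug reduces fasting glucose. Consequence: an effective treatment is shelved and never reaches patients who would benefit.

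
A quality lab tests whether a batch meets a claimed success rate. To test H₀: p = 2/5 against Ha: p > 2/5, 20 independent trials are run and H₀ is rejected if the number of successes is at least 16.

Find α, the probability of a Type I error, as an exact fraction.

The Type I error probability is α = P(K ≥ 16) computed under H₀, where K ~ Binomial(20, 2/5).
Summing C(20,j)(2/5)^j(3/5)^{20−j} for j = 16,…,20 gives 30234443776/95367431640625.

30234443776/95367431640625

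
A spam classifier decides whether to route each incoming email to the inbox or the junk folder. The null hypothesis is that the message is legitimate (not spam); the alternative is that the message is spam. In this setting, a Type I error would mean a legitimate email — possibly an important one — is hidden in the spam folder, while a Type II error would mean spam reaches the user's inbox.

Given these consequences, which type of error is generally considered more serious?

Type I error

The Type I consequence (a legitimate email — possibly an important one — is hidden in the spam folder) is more severe than the Type II consequence (spam reaches the user's inbox).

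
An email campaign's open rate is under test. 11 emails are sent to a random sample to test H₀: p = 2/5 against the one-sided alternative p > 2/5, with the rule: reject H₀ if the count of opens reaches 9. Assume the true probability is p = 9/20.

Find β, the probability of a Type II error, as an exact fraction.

Under the alternative p = 9/20, K ~ Binomial(11, 9/20); β is the probability the test does not reject, P(K < 9).
Adding the binomial probabilities P(K=0)+…+P(K=8) at p = 9/20 gives 8070737386943/8192000000000.

8070737386943/8192000000000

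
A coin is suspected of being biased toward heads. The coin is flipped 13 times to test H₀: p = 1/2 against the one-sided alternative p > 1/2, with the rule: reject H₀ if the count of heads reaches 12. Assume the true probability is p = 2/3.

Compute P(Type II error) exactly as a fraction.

510961/531441

Under the alternative p = 2/3, S ~ Binomial(13, 2/3); β is the probability the test does not reject, P(S < 12).
Adding the binomial probabilities P(S=0)+…+P(S=11) at p = 2/3 gives 510961/531441.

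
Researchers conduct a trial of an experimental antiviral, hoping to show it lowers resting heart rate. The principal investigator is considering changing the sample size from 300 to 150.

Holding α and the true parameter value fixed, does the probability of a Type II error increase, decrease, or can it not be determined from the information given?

A smaller sample increases the standard error, so the sampling distributions under H₀ and Ha overlap more.

It increases.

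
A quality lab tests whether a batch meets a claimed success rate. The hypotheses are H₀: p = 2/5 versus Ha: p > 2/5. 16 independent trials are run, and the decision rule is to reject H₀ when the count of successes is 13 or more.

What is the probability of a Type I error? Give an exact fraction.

28639232/30517578125

The Type I error probability is α = P(X ≥ 13) computed under H₀, where X ~ Binomial(16, 2/5).
Summing C(16,j)(2/5)^j(3/5)^{16−j} for j = 13,…,16 gives 28639232/30517578125.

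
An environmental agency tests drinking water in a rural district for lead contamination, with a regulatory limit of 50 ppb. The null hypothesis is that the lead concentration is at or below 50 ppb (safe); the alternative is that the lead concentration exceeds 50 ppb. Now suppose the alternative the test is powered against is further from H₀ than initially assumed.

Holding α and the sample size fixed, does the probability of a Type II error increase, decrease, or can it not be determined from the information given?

It decreases.

The further the true parameter sits from the null value, the more of the Ha sampling distribution falls in the rejection region.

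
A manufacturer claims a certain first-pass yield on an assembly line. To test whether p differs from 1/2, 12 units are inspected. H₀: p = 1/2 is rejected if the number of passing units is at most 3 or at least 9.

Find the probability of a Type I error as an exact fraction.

299/2048

Under H₀, X ~ Binomial(12, 1/2); α is the probability of landing in either tail, P(X ≤ 3) + P(X ≥ 9).
By symmetry, α = 2·P(X ≤ 3) = 2·(1 + 12 + 66 + 220)/4096 = 598/4096 = 299/2048.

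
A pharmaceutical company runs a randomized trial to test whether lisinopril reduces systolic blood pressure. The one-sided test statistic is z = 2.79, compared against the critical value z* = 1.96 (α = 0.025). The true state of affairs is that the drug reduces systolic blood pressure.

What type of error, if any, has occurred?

The conventional null hypothesis is that the drug has no effect on systolic blood pressure.
Since z = 2.79 > z* = 1.96, H₀ is rejected.
H₀ is false (actually the drug reduces systolic blood pressure).
The decision matches the true state — no error.

No error (correct decision).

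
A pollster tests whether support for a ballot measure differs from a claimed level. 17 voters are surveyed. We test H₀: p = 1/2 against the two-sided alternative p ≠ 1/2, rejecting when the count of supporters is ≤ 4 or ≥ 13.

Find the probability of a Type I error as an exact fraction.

Under H₀, X ~ Binomial(17, 1/2); α is the probability of landing in either tail, P(X ≤ 4) + P(X ≥ 13).
Each tail has probability (1 + 17 + 136 + 680 + 2380)/131072; doubling gives α = 6428/131072 = 1607/32768.

1607/32768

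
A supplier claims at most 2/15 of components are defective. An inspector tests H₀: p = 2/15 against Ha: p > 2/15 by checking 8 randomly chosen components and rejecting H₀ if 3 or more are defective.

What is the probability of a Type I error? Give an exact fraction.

Under H₀, Y ~ Binomial(8, 2/15); the Type I error rate is P(Y ≥ 3).
Computing the lower-tail complement: 1 − 786769867/854296875 = 67527008/854296875.

67527008/854296875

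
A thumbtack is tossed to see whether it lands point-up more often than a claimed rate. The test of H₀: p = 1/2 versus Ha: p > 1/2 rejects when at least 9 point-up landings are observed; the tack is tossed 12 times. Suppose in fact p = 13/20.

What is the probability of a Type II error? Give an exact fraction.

535222111290433/819200000000000

A Type II error is failing to reject when Ha holds: with p = 13/20, β = P(X ≤ 8).
Summing C(12,j)·(13/20)^j·(7/20)^{12-j} for j = 0..8 gives 535222111290433/819200000000000.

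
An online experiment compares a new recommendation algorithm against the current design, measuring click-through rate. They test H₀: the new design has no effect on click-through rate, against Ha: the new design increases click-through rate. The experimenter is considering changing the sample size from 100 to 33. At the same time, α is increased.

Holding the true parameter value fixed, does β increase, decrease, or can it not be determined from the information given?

The first change alone would make β increase; the second alone would make β decrease. Which effect dominates depends on the magnitudes, which are not given.

Cannot be determined from the information given.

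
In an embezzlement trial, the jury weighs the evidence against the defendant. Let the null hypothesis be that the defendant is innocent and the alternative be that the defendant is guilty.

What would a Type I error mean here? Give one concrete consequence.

A Type I error is rejecting H₀ when H₀ is true.
Here that means convicting the defendant when actually the defendant is innocent.

A Type I error would mean concluding that the defendant is guilty when in fact the defendant is innocent. Consequence: an innocent person is convicted and punished.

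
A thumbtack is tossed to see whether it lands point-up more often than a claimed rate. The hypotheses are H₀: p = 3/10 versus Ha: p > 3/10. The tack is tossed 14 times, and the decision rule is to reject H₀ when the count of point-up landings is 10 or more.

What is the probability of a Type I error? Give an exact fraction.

Under H₀, Y ~ Binomial(14, 3/10), and α = P(Y ≥ 10).
Summing C(14,j)(3/10)^j(7/10)^{14−j} for j = 10,…,14 gives 33313260987/20000000000000.

33313260987/20000000000000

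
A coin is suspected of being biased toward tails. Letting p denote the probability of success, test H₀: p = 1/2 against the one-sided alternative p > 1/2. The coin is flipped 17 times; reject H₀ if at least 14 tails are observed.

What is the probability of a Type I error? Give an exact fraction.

The Type I error probability is α = P(X ≥ 14) computed under H₀, where X ~ Binomial(17, 1/2).
That's C(17,14) + C(17,15) + C(17,16) + C(17,17) over 2^17, i.e. (680 + 136 + 17 + 1)/131072 = 834/131072 = 417/65536.

417/65536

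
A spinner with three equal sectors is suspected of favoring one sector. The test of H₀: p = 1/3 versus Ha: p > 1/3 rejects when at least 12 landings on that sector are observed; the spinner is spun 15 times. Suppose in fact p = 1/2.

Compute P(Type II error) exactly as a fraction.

503/512

A Type II error is failing to reject when Ha holds: with p = 1/2, β = P(X ≤ 11).
Summing C(15,j)·(1/2)^j·(1/2)^{15-j} for j = 0..11 gives 503/512.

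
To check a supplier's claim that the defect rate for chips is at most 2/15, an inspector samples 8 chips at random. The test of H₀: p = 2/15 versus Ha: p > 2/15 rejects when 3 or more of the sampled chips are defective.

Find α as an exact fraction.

Under H₀, S ~ Binomial(8, 2/15); the Type I error rate is P(S ≥ 3).
Computing the lower-tail complement: 1 − 786769867/854296875 = 67527008/854296875.

67527008/854296875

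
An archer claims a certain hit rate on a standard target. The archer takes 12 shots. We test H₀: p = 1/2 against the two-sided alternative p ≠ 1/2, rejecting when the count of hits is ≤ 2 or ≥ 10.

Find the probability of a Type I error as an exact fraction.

79/2048

The significance level is the null-hypothesis probability of the rejection region {≤2} ∪ {≥10}.
By symmetry, α = 2·P(K ≤ 2) = 2·(1 + 12 + 66)/4096 = 158/4096 = 79/2048.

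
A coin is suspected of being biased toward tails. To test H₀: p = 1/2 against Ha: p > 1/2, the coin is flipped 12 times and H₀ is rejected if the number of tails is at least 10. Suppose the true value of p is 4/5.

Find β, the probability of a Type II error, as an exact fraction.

21565149/48828125

A Type II error is failing to reject when Ha holds: with p = 4/5, β = P(X ≤ 9).
Equivalently, β = 1 − P(X ≥ 10) = 21565149/48828125.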